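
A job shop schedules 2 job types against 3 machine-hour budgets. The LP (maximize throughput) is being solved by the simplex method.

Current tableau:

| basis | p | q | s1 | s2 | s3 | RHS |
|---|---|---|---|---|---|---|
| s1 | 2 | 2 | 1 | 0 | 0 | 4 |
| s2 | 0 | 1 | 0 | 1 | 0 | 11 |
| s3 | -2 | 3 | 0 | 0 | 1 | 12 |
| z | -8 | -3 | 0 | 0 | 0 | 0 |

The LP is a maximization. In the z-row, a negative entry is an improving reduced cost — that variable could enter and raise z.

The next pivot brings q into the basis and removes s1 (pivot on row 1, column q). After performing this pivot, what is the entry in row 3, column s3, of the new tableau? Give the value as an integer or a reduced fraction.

1

Pivot element is row 1, column q: 2.
Normalize row 1: new (row 1, s3) = 0/2 = 0.
row 3 ← row 3 − 3·(new row 1): 1 − 3·0 = 1.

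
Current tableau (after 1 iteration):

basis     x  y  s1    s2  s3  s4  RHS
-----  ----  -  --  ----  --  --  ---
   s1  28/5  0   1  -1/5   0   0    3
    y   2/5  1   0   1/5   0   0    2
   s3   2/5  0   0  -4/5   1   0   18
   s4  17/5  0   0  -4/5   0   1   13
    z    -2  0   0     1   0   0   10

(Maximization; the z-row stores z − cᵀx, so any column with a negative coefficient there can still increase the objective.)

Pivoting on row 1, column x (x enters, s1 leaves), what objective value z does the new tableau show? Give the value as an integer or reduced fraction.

Minimum ratio for x: 3/(28/5) = 15/28.
z changes by −(z-row coeff of x)·ratio = −(-2)·(15/28) = 15/14.
New z = 10 + (15/14) = 155/14.

155/14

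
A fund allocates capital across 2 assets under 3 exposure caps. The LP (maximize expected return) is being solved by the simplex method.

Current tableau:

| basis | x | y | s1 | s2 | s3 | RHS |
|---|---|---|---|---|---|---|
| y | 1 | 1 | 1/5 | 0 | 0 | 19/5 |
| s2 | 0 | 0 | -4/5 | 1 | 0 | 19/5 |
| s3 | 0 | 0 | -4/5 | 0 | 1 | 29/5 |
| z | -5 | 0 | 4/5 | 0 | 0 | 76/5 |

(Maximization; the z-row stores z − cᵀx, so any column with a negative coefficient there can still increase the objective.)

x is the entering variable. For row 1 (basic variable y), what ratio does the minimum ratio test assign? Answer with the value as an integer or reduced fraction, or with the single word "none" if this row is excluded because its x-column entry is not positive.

Ratio = RHS / (x entry) = (19/5) / 1 = 19/5.

19/5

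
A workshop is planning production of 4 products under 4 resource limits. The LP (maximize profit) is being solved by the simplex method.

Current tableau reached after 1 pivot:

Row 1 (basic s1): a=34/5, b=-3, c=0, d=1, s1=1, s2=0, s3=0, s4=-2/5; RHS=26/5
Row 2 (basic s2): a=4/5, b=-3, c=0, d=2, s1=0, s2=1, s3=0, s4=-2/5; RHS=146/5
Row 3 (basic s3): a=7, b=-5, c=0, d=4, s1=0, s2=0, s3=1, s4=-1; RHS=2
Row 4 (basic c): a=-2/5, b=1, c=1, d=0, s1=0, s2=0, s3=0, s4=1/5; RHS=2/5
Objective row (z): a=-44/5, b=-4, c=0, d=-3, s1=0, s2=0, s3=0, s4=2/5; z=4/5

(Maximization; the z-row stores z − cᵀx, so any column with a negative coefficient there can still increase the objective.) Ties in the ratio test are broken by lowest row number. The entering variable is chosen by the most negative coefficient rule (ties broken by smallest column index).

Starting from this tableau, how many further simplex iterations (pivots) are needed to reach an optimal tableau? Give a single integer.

pivot: a in, s3 out → z = 116/35
pivot: b in, c out → z = 268/25
No improving column remains; optimal.

2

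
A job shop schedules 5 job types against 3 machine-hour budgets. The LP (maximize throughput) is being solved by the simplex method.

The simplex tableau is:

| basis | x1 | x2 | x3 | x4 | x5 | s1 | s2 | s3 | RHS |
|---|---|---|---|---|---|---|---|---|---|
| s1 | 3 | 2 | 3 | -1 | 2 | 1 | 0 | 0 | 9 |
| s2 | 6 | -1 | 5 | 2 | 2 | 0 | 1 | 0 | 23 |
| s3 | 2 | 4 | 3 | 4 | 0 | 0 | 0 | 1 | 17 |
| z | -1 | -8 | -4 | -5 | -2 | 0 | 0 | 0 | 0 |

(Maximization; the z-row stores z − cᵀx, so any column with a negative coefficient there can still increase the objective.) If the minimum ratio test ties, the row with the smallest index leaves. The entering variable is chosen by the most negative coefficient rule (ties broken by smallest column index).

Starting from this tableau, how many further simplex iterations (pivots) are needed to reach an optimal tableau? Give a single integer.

2

pivot: x2 in, s3 out → z = 34
pivot: x5 in, s1 out → z = 69/2
No improving column remains; optimal.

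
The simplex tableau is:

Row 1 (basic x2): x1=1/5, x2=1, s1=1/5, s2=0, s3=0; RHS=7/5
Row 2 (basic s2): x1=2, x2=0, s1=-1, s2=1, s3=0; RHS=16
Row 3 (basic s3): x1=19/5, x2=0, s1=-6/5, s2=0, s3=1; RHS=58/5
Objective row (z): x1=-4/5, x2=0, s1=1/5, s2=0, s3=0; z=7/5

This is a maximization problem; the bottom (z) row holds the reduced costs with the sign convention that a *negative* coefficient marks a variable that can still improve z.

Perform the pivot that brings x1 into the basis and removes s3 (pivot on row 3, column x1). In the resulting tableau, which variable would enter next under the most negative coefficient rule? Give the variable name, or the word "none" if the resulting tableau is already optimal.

Pivot element 19/5. New z-row = old z-row − (-4/5)·(row 3/(19/5)).
Updated z-row coefficients: x1: 0, x2: 0, s1: -1/19, s2: 0, s3: 4/19.
The most negative is -1/19 in column s1, so s1 would enter next.

s1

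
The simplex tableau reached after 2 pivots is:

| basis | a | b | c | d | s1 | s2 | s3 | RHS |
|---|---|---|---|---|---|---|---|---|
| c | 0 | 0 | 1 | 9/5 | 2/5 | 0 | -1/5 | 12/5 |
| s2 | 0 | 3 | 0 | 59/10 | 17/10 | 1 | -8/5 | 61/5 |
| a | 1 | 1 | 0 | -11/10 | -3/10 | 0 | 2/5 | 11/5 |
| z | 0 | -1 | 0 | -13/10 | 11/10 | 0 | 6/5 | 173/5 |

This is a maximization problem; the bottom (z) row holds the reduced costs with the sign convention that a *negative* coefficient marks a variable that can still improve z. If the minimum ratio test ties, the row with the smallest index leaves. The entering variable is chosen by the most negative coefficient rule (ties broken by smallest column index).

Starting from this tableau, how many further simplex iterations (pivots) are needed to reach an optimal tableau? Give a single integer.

3

pivot: d in, c out → z = 109/3
pivot: b in, s2 out → z = 340/9
pivot: c in, a out → z = 880/23
No improving column remains; optimal.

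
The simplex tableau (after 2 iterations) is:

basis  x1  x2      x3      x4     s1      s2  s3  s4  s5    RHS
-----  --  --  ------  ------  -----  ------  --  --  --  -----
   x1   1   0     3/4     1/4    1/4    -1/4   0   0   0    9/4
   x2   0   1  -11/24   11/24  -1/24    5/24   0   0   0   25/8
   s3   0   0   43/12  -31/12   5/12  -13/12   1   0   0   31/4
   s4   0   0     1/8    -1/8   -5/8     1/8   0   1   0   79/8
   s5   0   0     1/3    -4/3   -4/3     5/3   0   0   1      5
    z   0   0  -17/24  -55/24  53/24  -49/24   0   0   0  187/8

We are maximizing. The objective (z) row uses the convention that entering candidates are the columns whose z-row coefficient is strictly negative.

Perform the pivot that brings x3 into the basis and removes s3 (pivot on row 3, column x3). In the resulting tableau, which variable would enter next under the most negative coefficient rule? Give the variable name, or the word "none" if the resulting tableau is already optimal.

x4

Pivot element 43/12. New z-row = old z-row − (-17/24)·(row 3/(43/12)).
Updated z-row coefficients: x1: 0, x2: 0, x3: 0, x4: -241/86, s1: 197/86, s2: -97/43, s3: 17/86, s4: 0, s5: 0.
The most negative is -241/86 in column x4, so x4 would enter next.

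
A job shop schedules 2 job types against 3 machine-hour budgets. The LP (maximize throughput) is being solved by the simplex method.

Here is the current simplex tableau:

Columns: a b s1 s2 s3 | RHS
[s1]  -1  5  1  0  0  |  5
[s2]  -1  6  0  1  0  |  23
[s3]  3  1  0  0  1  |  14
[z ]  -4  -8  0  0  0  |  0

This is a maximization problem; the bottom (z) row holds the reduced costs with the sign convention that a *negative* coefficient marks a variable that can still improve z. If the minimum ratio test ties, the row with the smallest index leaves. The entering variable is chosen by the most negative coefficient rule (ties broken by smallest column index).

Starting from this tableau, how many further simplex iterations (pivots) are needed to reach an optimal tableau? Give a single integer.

pivot: b in, s1 out → z = 8
pivot: a in, s3 out → z = 123/4
No improving column remains; optimal.

2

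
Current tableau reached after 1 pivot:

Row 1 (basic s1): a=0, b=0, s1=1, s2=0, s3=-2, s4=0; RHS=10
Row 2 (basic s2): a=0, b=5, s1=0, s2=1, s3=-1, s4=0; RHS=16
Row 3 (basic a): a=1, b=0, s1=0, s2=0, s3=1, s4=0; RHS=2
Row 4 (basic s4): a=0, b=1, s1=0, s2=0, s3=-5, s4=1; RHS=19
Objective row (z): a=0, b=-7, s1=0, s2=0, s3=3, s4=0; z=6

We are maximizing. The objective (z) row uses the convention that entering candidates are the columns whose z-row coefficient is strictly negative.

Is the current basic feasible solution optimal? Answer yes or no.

no

Column b has objective-row coefficient -7, which is negative; an improving pivot exists, so not yet optimal.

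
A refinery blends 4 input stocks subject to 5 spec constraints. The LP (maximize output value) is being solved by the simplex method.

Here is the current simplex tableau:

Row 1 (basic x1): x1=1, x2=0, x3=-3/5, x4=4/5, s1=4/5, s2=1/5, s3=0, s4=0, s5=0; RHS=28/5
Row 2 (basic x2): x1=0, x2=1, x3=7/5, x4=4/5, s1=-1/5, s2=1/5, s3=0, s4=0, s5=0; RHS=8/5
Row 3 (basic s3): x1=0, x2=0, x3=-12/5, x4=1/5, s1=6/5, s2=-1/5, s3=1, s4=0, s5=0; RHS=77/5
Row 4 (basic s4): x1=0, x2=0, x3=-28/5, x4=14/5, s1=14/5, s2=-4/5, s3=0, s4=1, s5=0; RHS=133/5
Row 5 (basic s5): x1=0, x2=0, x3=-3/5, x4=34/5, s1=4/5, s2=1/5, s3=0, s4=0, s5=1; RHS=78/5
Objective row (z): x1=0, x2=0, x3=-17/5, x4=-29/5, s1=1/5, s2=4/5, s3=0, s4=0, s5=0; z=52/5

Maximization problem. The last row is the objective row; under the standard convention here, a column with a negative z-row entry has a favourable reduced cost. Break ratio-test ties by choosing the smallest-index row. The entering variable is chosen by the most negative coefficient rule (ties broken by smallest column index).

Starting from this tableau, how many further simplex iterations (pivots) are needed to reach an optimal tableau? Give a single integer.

2

pivot: x4 in, x2 out → z = 22
pivot: s1 in, s5 out → z = 23
No improving column remains; optimal.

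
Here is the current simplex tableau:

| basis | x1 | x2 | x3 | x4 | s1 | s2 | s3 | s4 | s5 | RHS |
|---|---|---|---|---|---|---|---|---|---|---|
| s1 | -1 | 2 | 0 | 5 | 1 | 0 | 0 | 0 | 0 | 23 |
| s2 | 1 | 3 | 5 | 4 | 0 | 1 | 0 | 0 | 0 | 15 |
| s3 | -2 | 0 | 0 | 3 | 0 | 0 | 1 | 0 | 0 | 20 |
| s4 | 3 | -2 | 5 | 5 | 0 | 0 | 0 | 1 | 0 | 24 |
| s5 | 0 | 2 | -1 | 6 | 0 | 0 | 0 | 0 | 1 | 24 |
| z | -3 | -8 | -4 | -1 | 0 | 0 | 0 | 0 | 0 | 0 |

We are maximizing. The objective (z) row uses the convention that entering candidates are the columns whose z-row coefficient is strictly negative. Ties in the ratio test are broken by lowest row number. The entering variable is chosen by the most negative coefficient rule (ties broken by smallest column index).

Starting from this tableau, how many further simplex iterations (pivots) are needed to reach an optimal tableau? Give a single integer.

pivot: x2 in, s2 out → z = 40
pivot: x1 in, s4 out → z = 474/11
No improving column remains; optimal.

2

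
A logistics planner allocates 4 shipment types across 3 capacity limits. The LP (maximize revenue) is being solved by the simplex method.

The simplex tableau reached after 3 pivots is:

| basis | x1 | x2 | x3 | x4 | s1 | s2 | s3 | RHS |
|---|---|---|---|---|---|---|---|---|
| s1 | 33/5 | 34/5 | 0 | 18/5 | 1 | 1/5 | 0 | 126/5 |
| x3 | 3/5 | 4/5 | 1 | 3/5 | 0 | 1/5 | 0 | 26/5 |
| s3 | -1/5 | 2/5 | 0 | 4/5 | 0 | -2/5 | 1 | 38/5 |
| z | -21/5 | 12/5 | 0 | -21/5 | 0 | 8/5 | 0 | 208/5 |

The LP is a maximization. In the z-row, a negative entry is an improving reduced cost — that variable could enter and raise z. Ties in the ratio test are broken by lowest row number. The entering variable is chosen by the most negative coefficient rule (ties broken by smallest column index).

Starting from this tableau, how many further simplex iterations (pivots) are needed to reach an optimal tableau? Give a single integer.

2

pivot: x1 in, s1 out → z = 634/11
pivot: x4 in, x1 out → z = 71
No improving column remains; optimal.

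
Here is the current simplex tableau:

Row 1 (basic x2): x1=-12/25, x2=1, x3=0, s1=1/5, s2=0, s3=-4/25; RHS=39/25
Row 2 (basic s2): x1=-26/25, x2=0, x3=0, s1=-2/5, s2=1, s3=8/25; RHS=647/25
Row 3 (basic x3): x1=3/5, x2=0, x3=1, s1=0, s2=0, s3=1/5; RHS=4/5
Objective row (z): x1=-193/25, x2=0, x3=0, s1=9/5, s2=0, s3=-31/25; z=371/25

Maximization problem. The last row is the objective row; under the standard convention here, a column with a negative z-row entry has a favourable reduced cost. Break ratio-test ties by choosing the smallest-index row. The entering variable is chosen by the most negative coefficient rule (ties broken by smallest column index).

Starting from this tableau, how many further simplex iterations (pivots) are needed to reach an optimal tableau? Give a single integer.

pivot: x1 in, x3 out → z = 377/15
No improving column remains; optimal.

1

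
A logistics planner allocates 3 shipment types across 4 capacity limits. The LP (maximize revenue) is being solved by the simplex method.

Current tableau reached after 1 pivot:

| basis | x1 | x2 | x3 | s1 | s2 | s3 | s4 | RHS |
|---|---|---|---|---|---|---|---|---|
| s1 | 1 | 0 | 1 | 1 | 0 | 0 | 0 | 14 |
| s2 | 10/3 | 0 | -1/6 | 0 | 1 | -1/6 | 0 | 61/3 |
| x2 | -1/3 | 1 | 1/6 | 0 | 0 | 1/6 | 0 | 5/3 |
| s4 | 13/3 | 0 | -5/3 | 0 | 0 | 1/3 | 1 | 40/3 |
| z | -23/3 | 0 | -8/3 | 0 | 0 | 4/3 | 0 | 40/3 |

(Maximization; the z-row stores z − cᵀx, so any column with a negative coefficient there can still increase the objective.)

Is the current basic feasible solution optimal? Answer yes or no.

no

Column x1 has objective-row coefficient -23/3, which is negative; an improving pivot exists, so not yet optimal.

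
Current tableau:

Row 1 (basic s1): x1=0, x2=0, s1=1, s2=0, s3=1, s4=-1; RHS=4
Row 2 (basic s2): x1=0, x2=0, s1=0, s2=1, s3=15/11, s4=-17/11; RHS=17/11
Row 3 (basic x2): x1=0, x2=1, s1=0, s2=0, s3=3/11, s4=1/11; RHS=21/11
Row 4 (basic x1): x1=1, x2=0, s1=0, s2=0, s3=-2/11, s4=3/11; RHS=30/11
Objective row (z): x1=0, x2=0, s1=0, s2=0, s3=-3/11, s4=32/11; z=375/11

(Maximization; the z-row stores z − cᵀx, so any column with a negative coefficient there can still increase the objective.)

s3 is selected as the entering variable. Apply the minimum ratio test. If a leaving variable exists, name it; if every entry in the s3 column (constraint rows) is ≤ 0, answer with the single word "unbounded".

s2

Ratios: row 1 (s1): 4/1 = 4; row 2 (s2): (17/11)/(15/11) = 17/15; row 3 (x2): (21/11)/(3/11) = 7; row 4 (x1): entry -2/11 ≤ 0, skip.
Minimum ratio is in the s2 row, so s2 leaves.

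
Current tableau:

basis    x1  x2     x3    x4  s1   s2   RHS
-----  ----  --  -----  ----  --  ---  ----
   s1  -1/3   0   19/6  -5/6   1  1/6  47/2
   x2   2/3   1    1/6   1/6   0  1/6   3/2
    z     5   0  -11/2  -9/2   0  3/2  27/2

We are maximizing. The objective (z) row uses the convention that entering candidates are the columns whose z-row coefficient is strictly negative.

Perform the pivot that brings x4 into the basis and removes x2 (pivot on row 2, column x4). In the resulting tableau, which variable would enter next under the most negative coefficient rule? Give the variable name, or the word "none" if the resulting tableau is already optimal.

Pivot element 1/6. New z-row = old z-row − (-9/2)·(row 2/(1/6)).
Updated z-row coefficients: x1: 23, x2: 27, x3: -1, x4: 0, s1: 0, s2: 6.
The most negative is -1 in column x3, so x3 would enter next.

x3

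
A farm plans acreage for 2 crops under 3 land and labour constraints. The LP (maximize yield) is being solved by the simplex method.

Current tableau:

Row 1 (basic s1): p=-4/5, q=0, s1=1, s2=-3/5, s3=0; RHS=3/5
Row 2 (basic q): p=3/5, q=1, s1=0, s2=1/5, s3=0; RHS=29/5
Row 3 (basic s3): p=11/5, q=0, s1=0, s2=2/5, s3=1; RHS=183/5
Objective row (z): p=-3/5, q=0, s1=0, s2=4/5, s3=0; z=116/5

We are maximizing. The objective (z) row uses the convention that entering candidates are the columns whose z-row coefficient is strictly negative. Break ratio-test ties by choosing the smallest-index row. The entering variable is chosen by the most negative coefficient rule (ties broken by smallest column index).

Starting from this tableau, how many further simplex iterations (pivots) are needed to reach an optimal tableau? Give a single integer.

1

pivot: p in, q out → z = 29
No improving column remains; optimal.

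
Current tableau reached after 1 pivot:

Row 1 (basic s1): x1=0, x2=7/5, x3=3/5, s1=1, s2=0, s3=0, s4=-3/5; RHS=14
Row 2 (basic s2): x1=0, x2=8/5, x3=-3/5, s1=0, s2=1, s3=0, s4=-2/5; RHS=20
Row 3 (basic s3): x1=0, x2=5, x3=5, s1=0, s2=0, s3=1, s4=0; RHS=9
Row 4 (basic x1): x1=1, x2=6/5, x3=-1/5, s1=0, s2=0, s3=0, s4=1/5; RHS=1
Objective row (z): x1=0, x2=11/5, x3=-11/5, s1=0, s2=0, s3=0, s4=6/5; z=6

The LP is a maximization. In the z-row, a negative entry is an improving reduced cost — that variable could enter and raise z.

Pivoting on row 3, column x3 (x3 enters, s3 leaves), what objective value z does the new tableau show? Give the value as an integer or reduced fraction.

249/25

Minimum ratio for x3: 9/5 = 9/5.
z changes by −(z-row coeff of x3)·ratio = −(-11/5)·(9/5) = 99/25.
New z = 6 + (99/25) = 249/25.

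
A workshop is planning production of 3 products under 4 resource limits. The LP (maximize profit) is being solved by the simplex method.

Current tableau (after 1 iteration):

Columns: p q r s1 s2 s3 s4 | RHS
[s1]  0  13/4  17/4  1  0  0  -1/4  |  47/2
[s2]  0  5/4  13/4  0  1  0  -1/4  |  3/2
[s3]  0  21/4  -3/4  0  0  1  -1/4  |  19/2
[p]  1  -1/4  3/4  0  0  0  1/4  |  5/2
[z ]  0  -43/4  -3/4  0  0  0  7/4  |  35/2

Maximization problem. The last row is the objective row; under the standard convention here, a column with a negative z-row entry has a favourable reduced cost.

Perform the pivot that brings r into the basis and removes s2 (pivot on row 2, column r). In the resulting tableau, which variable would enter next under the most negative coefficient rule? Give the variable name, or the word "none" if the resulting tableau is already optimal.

q

Pivot element 13/4. New z-row = old z-row − (-3/4)·(row 2/(13/4)).
Updated z-row coefficients: p: 0, q: -136/13, r: 0, s1: 0, s2: 3/13, s3: 0, s4: 22/13.
The most negative is -136/13 in column q, so q would enter next.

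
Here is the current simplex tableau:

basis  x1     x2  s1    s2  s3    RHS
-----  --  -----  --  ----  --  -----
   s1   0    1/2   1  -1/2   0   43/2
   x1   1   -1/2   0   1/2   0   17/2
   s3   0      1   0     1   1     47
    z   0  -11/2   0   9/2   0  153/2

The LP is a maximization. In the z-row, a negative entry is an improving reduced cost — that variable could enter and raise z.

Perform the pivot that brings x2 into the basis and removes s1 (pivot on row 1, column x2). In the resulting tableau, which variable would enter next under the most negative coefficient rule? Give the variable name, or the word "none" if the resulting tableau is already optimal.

s2

Pivot element 1/2. New z-row = old z-row − (-11/2)·(row 1/(1/2)).
Updated z-row coefficients: x1: 0, x2: 0, s1: 11, s2: -1, s3: 0.
The most negative is -1 in column s2, so s2 would enter next.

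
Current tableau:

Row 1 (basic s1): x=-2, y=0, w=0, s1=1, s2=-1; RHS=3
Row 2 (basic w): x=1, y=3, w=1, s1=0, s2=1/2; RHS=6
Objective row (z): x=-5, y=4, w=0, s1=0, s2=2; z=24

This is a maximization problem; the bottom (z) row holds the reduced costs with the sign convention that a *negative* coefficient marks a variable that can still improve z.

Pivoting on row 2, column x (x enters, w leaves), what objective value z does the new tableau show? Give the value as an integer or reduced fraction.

Minimum ratio for x: 6/1 = 6.
z changes by −(z-row coeff of x)·ratio = −(-5)·6 = 30.
New z = 24 + 30 = 54.

54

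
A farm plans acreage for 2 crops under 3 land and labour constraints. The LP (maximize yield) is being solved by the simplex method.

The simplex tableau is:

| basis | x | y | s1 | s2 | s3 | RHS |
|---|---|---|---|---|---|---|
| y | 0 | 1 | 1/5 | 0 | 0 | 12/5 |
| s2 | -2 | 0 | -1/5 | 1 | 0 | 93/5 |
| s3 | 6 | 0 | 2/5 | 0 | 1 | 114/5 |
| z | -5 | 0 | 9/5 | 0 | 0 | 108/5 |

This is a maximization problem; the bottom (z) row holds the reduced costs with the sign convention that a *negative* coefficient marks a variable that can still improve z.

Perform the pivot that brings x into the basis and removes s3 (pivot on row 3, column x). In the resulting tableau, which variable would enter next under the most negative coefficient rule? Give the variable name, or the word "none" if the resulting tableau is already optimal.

none

Pivot element 6. New z-row = old z-row − (-5)·(row 3/6).
Updated z-row coefficients: x: 0, y: 0, s1: 32/15, s2: 0, s3: 5/6.
No coefficient is strictly negative; the tableau after this pivot is optimal.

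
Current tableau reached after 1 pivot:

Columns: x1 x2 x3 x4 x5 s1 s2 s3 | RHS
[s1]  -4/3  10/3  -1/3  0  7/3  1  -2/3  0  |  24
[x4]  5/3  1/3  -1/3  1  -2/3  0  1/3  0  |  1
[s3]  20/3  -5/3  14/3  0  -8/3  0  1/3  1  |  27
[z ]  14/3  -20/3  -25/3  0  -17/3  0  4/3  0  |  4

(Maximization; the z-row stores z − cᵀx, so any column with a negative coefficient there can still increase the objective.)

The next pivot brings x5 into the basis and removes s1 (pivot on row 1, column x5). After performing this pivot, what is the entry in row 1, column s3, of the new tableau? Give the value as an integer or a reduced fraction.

0

Pivot element is row 1, column x5: 7/3.
Normalize row 1: new (row 1, s3) = 0/(7/3) = 0.
Row 1 is the pivot row, so the entry is 0.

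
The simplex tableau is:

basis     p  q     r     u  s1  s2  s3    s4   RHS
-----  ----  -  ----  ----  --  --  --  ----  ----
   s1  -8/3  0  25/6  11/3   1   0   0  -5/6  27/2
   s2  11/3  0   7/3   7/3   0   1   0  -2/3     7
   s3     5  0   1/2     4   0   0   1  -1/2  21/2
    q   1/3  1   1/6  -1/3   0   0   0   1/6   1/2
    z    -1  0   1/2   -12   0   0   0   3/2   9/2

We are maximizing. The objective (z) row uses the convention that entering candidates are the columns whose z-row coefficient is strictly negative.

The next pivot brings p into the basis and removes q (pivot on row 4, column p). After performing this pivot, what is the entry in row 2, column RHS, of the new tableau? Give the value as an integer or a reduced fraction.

3/2

Pivot element is row 4, column p: 1/3.
Normalize row 4: new (row 4, RHS) = (1/2)/(1/3) = 3/2.
row 2 ← row 2 − (11/3)·(new row 4): 7 − (11/3)·(3/2) = 3/2.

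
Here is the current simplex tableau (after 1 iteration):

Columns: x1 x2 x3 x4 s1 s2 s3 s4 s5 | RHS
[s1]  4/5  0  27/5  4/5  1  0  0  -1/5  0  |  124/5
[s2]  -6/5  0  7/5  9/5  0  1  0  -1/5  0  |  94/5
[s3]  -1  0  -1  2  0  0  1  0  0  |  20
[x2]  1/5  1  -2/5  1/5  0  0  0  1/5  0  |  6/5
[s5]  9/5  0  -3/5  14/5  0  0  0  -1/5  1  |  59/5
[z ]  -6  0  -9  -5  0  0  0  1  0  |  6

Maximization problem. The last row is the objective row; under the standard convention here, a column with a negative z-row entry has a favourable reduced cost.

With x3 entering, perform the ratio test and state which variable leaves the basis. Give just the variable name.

s1

Ratios: row 1 (s1): (124/5)/(27/5) = 124/27; row 2 (s2): (94/5)/(7/5) = 94/7; row 3 (s3): entry -1 ≤ 0, skip; row 4 (x2): entry -2/5 ≤ 0, skip; row 5 (s5): entry -3/5 ≤ 0, skip.
Minimum ratio 124/27 is in the s1 row, so s1 leaves.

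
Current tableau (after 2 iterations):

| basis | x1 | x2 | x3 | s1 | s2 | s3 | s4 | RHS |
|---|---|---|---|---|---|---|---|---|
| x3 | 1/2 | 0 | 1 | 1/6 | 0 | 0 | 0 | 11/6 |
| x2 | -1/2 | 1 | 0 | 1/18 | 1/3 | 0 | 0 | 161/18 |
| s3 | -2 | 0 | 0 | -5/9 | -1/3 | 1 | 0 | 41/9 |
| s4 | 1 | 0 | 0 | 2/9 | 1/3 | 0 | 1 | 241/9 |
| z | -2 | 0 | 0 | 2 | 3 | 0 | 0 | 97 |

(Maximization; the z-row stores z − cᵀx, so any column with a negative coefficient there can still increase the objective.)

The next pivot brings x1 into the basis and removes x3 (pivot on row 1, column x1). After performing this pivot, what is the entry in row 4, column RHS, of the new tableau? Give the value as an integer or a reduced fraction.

208/9

Pivot element is row 1, column x1: 1/2.
Normalize row 1: new (row 1, RHS) = (11/6)/(1/2) = 11/3.
row 4 ← row 4 − 1·(new row 1): 241/9 − 1·(11/3) = 208/9.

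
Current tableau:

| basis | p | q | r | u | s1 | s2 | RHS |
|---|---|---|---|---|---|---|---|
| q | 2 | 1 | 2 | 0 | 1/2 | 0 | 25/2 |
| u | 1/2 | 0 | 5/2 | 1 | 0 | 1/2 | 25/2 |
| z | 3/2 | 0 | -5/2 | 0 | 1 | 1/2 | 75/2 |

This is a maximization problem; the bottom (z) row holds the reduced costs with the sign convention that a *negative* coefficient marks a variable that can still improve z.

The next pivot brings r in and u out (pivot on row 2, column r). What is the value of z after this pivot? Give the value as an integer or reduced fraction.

Minimum ratio for r: (25/2)/(5/2) = 5.
z changes by −(z-row coeff of r)·ratio = −(-5/2)·5 = 25/2.
New z = 75/2 + (25/2) = 50.

50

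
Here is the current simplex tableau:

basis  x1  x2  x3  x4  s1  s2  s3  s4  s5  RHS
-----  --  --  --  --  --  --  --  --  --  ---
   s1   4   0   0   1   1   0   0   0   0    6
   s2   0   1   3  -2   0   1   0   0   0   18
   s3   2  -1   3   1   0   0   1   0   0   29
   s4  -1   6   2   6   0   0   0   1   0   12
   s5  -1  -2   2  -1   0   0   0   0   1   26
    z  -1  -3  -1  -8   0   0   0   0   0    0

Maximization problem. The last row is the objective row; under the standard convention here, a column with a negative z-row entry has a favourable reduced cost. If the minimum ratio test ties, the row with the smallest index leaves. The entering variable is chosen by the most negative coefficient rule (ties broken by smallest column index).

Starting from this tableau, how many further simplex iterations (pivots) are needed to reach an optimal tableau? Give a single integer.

pivot: x4 in, s4 out → z = 16
pivot: x1 in, s1 out → z = 456/25
No improving column remains; optimal.

2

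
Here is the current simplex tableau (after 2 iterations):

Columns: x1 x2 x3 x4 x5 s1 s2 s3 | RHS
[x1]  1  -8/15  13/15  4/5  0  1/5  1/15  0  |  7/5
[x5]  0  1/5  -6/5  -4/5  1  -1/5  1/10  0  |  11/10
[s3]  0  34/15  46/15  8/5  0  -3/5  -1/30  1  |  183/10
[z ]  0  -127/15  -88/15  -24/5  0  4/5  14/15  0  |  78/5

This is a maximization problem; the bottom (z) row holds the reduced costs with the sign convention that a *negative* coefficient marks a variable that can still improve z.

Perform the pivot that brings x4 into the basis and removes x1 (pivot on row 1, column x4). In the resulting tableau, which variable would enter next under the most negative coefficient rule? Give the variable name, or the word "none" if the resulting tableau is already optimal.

x2

Pivot element 4/5. New z-row = old z-row − (-24/5)·(row 1/(4/5)).
Updated z-row coefficients: x1: 6, x2: -35/3, x3: -2/3, x4: 0, x5: 0, s1: 2, s2: 4/3, s3: 0.
The most negative is -35/3 in column x2, so x2 would enter next.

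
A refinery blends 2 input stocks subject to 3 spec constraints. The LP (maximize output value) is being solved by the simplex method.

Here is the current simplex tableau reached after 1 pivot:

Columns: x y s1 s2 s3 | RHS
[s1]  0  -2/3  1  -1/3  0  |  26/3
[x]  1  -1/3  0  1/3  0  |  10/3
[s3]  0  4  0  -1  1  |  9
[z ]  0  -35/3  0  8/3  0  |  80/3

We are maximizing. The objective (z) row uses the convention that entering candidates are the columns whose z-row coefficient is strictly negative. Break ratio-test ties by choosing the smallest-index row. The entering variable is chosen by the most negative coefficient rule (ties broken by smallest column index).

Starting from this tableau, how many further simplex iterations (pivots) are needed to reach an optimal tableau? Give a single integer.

2

pivot: y in, s3 out → z = 635/12
pivot: s2 in, x out → z = 57
No improving column remains; optimal.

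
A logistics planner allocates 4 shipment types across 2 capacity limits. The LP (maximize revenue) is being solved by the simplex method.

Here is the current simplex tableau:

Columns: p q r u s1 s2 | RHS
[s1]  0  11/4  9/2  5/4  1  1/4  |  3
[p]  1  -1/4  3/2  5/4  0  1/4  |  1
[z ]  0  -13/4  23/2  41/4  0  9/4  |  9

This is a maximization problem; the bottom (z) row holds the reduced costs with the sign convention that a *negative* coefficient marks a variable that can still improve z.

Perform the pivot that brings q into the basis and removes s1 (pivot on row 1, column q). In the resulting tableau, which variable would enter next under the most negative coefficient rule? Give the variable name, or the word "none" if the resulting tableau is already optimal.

none

Pivot element 11/4. New z-row = old z-row − (-13/4)·(row 1/(11/4)).
Updated z-row coefficients: p: 0, q: 0, r: 185/11, u: 129/11, s1: 13/11, s2: 28/11.
No coefficient is strictly negative; the tableau after this pivot is optimal.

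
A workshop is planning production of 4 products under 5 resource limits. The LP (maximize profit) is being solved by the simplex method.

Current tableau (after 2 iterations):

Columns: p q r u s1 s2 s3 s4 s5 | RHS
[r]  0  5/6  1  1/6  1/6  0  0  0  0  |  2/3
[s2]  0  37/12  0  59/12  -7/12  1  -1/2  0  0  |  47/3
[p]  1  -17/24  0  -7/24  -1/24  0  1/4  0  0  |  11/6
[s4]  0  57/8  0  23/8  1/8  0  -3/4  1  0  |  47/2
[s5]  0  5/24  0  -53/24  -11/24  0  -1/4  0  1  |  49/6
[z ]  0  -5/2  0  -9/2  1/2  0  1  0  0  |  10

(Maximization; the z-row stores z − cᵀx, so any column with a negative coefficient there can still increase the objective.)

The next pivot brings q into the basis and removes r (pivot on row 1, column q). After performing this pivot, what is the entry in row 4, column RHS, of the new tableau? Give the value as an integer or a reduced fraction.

Pivot element is row 1, column q: 5/6.
Normalize row 1: new (row 1, RHS) = (2/3)/(5/6) = 4/5.
row 4 ← row 4 − (57/8)·(new row 1): 47/2 − (57/8)·(4/5) = 89/5.

89/5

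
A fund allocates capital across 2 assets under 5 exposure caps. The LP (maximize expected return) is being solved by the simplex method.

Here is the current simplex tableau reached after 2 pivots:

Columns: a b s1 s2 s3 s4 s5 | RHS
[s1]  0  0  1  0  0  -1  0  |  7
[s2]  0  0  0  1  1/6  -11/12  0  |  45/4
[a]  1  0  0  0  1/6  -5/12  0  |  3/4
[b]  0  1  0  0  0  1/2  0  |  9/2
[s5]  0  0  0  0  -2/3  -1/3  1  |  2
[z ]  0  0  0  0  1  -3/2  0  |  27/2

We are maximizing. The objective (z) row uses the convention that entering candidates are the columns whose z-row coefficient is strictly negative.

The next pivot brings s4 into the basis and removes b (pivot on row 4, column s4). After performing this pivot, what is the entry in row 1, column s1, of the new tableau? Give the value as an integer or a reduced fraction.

Pivot element is row 4, column s4: 1/2.
Normalize row 4: new (row 4, s1) = 0/(1/2) = 0.
row 1 ← row 1 − (-1)·(new row 4): 1 − (-1)·0 = 1.

1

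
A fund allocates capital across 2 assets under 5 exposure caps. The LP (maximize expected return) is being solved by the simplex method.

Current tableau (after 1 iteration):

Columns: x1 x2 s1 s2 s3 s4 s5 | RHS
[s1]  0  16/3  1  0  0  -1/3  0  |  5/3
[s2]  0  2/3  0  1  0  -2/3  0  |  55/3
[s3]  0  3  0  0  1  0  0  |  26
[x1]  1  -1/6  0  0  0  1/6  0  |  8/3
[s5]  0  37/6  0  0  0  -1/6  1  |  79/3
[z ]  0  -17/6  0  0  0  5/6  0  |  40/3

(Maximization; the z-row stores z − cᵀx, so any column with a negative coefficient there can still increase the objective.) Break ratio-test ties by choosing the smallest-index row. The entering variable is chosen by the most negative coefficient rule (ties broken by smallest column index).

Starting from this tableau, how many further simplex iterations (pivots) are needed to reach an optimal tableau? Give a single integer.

1

pivot: x2 in, s1 out → z = 455/32
No improving column remains; optimal.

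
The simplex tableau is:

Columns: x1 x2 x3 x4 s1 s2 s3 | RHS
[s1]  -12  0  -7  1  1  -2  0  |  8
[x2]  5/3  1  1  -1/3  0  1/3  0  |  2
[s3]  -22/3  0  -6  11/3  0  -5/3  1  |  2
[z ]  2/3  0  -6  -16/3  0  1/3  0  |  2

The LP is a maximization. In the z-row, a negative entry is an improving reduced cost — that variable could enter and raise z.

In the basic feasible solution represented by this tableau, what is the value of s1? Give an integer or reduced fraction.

s1 is basic (row 1); its value is the RHS of that row: 8.

8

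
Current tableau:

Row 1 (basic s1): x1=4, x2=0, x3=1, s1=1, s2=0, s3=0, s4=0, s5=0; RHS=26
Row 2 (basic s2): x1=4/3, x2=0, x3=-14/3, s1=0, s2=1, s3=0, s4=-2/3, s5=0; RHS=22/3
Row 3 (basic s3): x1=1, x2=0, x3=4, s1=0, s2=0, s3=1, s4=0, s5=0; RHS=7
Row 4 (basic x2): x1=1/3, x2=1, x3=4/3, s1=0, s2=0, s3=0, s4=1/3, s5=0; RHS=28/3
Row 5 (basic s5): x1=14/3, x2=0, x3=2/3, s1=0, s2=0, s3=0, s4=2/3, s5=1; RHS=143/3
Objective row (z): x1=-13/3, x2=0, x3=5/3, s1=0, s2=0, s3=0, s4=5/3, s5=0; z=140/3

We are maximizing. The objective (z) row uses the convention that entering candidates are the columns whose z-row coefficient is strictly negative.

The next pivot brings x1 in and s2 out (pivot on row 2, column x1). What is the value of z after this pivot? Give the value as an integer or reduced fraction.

Minimum ratio for x1: (22/3)/(4/3) = 11/2.
z changes by −(z-row coeff of x1)·ratio = −(-13/3)·(11/2) = 143/6.
New z = 140/3 + (143/6) = 141/2.

141/2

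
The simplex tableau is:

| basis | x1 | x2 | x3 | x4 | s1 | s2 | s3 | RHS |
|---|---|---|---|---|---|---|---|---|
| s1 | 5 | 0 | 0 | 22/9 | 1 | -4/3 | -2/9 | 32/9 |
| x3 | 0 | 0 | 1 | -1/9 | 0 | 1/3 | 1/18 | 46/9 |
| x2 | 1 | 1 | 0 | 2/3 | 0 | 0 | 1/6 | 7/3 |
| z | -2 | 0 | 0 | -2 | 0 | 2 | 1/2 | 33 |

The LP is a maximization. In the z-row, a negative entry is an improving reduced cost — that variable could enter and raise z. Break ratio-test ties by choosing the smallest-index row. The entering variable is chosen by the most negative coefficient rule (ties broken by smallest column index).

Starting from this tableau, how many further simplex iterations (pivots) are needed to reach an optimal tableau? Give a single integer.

pivot: x1 in, s1 out → z = 1549/45
pivot: x4 in, x1 out → z = 395/11
No improving column remains; optimal.

2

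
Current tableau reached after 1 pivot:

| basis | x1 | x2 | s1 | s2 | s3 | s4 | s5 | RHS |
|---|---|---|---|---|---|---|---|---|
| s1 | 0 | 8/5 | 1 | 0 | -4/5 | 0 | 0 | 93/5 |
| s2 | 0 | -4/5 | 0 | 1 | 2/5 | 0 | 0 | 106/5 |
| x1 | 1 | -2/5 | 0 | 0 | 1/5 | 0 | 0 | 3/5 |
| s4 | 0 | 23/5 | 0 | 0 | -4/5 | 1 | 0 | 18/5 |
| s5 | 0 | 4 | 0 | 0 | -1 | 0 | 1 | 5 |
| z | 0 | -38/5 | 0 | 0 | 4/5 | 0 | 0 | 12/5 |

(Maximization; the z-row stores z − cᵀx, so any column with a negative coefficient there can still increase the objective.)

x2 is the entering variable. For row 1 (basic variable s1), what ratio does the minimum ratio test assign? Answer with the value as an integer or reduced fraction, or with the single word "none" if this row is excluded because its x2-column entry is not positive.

Ratio = RHS / (x2 entry) = (93/5) / (8/5) = 93/8.

93/8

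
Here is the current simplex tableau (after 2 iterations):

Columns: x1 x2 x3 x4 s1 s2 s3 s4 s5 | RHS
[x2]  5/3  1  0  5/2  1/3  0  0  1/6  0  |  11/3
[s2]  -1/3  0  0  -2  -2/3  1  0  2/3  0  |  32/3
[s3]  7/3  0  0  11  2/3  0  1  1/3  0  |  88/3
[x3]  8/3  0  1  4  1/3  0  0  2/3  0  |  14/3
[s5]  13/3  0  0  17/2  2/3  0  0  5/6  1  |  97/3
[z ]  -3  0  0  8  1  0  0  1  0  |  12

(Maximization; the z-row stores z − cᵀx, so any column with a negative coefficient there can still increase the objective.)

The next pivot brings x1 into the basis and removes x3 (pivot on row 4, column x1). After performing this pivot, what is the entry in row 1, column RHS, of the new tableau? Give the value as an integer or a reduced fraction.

3/4

Pivot element is row 4, column x1: 8/3.
Normalize row 4: new (row 4, RHS) = (14/3)/(8/3) = 7/4.
row 1 ← row 1 − (5/3)·(new row 4): 11/3 − (5/3)·(7/4) = 3/4.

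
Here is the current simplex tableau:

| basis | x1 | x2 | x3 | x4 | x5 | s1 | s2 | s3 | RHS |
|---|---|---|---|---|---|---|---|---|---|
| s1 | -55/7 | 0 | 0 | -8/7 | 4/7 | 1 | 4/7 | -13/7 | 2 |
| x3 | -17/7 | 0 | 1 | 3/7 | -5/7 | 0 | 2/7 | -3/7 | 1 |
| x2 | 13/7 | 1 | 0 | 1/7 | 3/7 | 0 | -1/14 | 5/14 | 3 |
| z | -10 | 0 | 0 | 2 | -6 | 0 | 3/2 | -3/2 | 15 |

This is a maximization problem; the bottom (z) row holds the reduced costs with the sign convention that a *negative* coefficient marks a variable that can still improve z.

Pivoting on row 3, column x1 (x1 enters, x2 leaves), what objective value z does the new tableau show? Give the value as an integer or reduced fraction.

405/13

Minimum ratio for x1: 3/(13/7) = 21/13.
z changes by −(z-row coeff of x1)·ratio = −(-10)·(21/13) = 210/13.
New z = 15 + (210/13) = 405/13.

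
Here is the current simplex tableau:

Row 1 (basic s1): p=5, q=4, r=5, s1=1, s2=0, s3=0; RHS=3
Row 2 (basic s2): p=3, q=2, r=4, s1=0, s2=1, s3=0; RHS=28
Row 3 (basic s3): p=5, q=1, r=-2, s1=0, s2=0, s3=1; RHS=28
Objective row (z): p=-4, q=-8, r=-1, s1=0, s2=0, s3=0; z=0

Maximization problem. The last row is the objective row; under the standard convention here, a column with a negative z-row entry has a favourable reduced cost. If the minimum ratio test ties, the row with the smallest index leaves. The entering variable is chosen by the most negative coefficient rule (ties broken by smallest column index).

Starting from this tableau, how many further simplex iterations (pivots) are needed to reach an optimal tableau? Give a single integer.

1

pivot: q in, s1 out → z = 6
No improving column remains; optimal.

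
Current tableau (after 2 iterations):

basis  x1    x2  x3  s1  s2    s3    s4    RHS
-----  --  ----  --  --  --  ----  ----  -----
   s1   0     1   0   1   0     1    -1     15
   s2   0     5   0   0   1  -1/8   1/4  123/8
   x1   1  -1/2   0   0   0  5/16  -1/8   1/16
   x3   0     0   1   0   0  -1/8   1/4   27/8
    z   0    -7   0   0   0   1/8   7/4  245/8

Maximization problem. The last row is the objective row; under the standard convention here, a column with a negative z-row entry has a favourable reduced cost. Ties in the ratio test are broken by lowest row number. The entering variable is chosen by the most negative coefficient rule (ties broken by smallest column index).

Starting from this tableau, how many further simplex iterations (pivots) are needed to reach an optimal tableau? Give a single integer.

2

pivot: x2 in, s2 out → z = 1043/20
pivot: s3 in, x1 out → z = 629/12
No improving column remains; optimal.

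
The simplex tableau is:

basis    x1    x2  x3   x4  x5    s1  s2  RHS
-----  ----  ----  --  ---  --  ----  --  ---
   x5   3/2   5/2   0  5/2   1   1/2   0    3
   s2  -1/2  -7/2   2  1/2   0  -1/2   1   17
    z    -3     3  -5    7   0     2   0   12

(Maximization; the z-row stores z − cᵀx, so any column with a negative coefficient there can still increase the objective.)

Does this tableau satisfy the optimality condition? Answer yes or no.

Column x1 has objective-row coefficient -3, which is negative; an improving pivot exists, so not yet optimal.

no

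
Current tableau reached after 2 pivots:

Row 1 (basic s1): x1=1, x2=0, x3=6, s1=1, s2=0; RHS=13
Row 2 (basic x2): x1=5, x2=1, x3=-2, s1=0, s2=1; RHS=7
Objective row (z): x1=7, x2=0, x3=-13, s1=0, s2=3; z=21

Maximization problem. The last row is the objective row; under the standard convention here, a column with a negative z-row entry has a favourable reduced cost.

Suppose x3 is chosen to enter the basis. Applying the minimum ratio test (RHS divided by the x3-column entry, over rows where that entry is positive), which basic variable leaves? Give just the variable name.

Ratios: row 1 (s1): 13/6 = 13/6; row 2 (x2): entry -2 ≤ 0, skip.
Minimum ratio 13/6 is in the s1 row, so s1 leaves.

s1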